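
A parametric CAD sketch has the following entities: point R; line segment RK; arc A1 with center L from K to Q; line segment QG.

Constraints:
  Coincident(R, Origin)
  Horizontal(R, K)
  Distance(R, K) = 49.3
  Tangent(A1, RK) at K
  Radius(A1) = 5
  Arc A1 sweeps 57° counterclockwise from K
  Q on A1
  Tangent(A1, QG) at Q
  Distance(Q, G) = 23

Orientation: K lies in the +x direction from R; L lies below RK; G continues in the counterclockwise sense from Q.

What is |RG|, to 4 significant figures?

39.07

R is at the origin; R and K share the same y with |RK| = 49.3 and K on the +x side, so K = (49.30, 0.000). Tangency of A1 to RK means the radius LK is perpendicular to RK, so L = K + (0, -5) = (49.30, -5.000). On A1, K sits at bearing 90° from L; a 57° counterclockwise sweep puts Q at bearing 147°, so Q = L + 5.0·(cos 147°, sin 147°) = (45.11, -2.277). A1 meets QG tangentially, so LQ is at right angles to QG, so QG runs along (−sin 147°, cos 147°); with |QG| = 23.0, G = (32.58, -21.57). Then |RG| = |G − R| = 39.07.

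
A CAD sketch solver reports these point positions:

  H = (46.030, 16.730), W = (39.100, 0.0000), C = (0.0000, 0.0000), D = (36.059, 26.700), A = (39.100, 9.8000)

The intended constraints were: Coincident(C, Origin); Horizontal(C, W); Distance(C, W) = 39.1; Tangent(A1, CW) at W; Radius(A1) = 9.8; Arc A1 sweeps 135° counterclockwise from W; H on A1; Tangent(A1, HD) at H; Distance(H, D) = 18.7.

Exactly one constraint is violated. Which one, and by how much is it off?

Distance(H, D) = 18.7 — off by 4.60.

C = (0.00, 0.00) ✓; C.y = 0.00, W.y = 0.00 ✓; |CW| = 39.10 ✓; ∠(AW, WC) = 90.00° ✓; |AW| = 9.800 ✓; bearing(A→H) − bearing(A→W) = 135.0° ✓; |AH| = 9.800 ✓; ∠(AH, HD) = 90.00° ✓; |HD| = 14.10 ✗.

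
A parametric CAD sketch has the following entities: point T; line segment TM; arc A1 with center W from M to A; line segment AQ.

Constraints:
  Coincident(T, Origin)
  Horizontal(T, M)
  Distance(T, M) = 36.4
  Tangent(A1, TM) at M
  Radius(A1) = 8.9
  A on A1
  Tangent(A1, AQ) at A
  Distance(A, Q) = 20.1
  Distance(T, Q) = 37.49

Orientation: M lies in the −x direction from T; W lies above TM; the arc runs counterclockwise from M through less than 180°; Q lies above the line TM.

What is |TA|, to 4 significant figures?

28.66

Checks: ∠(WM, MT) = 90.00° ✓; |WM| = 8.900 ✓; |WA| = 8.900 ✓; ∠(WA, AQ) = 90.00° ✓; |AQ| = 20.10 ✓; |TQ| = 37.49 ✓.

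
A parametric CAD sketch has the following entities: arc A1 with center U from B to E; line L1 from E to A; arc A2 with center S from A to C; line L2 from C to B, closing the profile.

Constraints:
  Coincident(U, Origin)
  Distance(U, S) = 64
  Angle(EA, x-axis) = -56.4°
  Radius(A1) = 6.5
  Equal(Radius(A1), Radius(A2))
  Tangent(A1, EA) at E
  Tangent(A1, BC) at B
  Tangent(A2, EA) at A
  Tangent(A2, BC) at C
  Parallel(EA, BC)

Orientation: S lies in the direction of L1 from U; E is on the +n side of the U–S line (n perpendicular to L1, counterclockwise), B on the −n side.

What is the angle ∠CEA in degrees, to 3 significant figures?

11.5°

The slot axis is L1's direction at -56.4°, so u = (cos -56.4°, sin -56.4°) = (0.553, -0.833) and n = (−sin -56.4°, cos -56.4°) = (0.833, 0.553). U is at the origin and S lies 64.0 along u from U, so S = 64.0·u = (35.4, -53.3). Tangency of A1 to both parallel lines with radius 6.5 puts E and B at U ± 6.5·n: E = (5.41, 3.60), B = (-5.41, -3.60). Equal radii place A and C the same way about S: A = S + 6.5·n = (40.8, -49.7), C = S − 6.5·n = (30.0, -56.9). Then cos ∠CEA = EC·EA / (|EC||EA|), giving 11.5°.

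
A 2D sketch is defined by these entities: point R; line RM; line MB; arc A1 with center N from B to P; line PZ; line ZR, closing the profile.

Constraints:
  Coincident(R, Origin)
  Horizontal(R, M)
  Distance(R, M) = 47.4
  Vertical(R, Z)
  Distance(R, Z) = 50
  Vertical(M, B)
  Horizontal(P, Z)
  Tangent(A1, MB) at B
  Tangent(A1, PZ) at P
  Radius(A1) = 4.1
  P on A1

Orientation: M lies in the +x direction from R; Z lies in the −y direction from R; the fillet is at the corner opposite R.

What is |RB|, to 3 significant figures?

66.0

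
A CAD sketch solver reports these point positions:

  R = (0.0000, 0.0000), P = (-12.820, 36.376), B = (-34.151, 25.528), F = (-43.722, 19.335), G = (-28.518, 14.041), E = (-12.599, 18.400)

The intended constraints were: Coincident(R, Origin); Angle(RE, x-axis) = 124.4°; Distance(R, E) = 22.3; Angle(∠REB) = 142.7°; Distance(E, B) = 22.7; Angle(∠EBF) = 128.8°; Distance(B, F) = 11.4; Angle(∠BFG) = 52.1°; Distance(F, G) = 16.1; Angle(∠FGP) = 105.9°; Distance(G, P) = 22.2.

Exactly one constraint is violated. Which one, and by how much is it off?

Distance(G, P) = 22.2 — off by 5.10.

R = (0.00, 0.00) ✓; RE at 124.4° ✓; |RE| = 22.30 ✓; ∠REB = 142.7° ✓; |EB| = 22.70 ✓; ∠EBF = 128.8° ✓; |BF| = 11.40 ✓; ∠BFG = 52.10° ✓; |FG| = 16.10 ✓; ∠FGP = 105.9° ✓; |GP| = 27.30 ✗.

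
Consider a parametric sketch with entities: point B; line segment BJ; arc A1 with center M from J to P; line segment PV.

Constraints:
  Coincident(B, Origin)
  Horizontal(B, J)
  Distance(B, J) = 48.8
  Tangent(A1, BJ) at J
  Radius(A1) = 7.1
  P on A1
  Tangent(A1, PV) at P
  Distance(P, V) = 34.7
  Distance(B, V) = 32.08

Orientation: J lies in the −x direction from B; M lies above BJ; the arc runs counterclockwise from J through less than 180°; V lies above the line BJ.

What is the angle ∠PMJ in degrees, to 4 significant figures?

43.76°

Checks: |MP| = 7.100 ✓; ∠(MP, PV) = 90.00° ✓; |PV| = 34.70 ✓; |BV| = 32.08 ✓.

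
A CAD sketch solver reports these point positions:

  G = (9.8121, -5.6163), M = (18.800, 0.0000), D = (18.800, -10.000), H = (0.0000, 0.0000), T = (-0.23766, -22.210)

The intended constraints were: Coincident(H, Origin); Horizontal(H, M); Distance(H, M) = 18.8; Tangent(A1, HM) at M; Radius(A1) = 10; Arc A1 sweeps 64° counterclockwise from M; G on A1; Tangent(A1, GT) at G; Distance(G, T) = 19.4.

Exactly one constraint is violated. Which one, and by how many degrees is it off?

Tangent(A1, GT) at G — off by 5.20°.

H = (0.00, 0.00) ✓; H.y = 0.00, M.y = 0.00 ✓; |HM| = 18.80 ✓; ∠(DM, MH) = 90.00° ✓; |DM| = 10.00 ✓; bearing(D→G) − bearing(D→M) = 64.00° ✓; |DG| = 10.00 ✓; ∠(DG, GT) = 95.20° ✗; |GT| = 19.40 ✓.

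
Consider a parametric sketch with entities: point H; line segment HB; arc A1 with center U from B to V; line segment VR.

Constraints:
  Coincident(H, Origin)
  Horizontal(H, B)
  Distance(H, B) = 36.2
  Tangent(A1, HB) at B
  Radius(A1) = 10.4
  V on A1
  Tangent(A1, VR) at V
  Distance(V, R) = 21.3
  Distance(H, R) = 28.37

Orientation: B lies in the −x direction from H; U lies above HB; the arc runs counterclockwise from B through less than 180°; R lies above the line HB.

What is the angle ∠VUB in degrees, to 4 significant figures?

58.82°

Checks: |UB| = 10.40 ✓; |UV| = 10.40 ✓; ∠(UV, VR) = 90.00° ✓; |VR| = 21.30 ✓; |HR| = 28.37 ✓.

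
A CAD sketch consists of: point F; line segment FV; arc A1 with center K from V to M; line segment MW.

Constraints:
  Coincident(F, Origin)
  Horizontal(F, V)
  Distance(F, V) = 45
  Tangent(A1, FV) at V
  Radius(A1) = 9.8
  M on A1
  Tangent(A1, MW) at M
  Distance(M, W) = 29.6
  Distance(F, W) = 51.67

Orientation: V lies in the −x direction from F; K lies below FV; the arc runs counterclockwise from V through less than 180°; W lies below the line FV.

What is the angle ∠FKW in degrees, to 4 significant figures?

81.52°

Checks: |KM| = 9.800 ✓; ∠(KM, MW) = 90.00° ✓; |MW| = 29.60 ✓; |FW| = 51.67 ✓.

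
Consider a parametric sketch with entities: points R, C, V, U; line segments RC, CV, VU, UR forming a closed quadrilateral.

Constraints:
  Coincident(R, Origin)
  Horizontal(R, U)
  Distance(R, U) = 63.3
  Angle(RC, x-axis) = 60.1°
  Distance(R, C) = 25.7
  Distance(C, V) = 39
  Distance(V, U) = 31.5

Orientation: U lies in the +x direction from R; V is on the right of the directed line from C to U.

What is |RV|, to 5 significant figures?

35.317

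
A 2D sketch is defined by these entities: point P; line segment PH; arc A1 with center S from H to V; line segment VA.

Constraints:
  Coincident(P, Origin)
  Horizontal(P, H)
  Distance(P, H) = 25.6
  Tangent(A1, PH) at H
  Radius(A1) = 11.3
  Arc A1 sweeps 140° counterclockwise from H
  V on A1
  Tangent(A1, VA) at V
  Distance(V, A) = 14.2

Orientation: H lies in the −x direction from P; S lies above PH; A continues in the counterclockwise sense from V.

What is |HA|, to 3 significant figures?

29.3

P is at the origin; P and H share the same y with |PH| = 25.6 and H on the −x side, so H = (-25.6, 0.00). Tangency of A1 to PH means the radius SH is perpendicular to PH, so S = H + (0, 11.3) = (-25.6, 11.3). On A1, H sits at bearing -90° from S; a 140° counterclockwise sweep puts V at bearing 50°, so V = S + 11.3·(cos 50°, sin 50°) = (-18.3, 20.0). Since A1 is tangent to VA there, SV ⟂ VA, so VA runs along (−sin 50°, cos 50°); with |VA| = 14.2, A = (-29.2, 29.1). Then |HA| = |A − H| = 29.3.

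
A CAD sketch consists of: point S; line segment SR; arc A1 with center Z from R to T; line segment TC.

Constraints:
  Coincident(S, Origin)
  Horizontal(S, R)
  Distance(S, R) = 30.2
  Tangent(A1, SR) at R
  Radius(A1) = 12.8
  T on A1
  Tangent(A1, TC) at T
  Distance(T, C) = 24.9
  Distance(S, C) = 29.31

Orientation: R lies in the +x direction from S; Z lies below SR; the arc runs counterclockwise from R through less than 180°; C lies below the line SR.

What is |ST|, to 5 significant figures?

20.108

S is at the origin; SR is horizontal with |SR| = 30.2 and R on the +x side, so R = (30.200, 0.0000). Since A1 is tangent to SR there, ZR ⟂ SR, so Z = R + (0, -12.8) = (30.200, -12.800). Since ZT ⟂ TC (tangency), |ZC| = √(12.8² + 24.9²) = 27.997 regardless of where T sits on A1. So C lies on both circle(S, 29.31) and circle(Z, 27.997); the below-SR intersection is C = (6.9941, -28.463). T is the foot of the tangent from C: T = (18.981, -6.6382).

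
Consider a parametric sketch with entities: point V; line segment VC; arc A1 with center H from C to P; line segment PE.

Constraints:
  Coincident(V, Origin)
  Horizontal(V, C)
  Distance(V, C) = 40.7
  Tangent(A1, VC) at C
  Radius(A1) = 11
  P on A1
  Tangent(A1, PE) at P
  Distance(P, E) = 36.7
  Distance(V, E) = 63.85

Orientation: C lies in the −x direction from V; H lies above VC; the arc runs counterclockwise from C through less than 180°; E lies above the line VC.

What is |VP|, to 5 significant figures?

33.294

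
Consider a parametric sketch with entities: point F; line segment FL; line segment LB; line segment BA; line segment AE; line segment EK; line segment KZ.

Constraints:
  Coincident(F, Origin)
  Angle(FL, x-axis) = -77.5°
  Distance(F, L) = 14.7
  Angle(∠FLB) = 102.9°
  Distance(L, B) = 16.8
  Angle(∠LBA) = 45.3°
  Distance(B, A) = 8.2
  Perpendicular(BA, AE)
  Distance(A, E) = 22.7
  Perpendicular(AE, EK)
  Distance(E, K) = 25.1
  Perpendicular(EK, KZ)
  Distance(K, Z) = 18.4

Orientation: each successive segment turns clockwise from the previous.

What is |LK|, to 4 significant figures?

30.67

BA is perpendicular to AE, so AE runs at -19.30°; with |AE| = 22.7, E = (12.14, -21.32). AE ⟂ EK, so EK runs at -109.3°; with |EK| = 25.1, K = (3.844, -45.01). Then |LK| = |K − L| = 30.67.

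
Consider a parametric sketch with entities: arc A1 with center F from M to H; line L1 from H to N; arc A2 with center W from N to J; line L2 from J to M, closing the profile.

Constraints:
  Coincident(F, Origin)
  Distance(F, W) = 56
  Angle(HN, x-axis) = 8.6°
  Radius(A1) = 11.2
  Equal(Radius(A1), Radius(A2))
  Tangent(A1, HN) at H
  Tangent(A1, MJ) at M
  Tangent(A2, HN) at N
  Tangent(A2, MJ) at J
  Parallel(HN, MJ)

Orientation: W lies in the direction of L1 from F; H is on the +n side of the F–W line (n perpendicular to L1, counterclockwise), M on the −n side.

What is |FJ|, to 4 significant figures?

57.11

The slot axis is L1's direction at 8.6°, so u = (cos 8.6°, sin 8.6°) = (0.9888, 0.1495) and n = (−sin 8.6°, cos 8.6°) = (-0.1495, 0.9888). F is at the origin and W lies 56.0 along u from F, so W = 56.0·u = (55.37, 8.374). Tangency of A1 to both parallel lines with radius 11.2 puts H and M at F ± 11.2·n: H = (-1.675, 11.07), M = (1.675, -11.07). Equal radii place N and J the same way about W: N = W + 11.2·n = (53.70, 19.45), J = W − 11.2·n = (57.05, -2.700). Then |FJ| = |J − F| = 57.11.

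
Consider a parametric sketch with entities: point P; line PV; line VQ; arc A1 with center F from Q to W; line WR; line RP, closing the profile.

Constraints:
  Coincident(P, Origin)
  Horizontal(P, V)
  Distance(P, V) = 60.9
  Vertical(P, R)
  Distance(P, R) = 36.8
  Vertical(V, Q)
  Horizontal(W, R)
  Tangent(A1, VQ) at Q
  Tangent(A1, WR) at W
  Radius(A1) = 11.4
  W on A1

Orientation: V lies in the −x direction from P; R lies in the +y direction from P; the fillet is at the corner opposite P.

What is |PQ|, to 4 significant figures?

65.98

P is at the origin; P and V share the same y with |PV| = 60.9 and V on the −x side, so V = (-60.90, 0.000). PR is vertical with |PR| = 36.8 and R on the +y side, so R = (0.000, 36.80). The virtual corner opposite P is at (-60.90, 36.80). Since A1 is tangent to VQ there, FQ ⟂ VQ and A1 meets WR tangentially, so FW is at right angles to WR, with radius 11.4, so the center F sits 11.4 in from both sides at F = (-49.50, 25.40). That places the tangent points at Q = (-60.90, 25.40) on VQ and W = (-49.50, 36.80) on WR. Then |PQ| = |Q − P| = 65.98.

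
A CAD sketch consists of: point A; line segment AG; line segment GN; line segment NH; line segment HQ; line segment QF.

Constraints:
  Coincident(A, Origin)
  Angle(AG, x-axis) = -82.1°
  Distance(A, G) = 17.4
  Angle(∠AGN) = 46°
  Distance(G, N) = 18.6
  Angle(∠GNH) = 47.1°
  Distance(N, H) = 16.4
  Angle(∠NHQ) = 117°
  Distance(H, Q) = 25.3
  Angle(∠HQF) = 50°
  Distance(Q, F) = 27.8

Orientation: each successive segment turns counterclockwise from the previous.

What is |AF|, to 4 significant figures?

23.78

∠NHQ = 117.0° gives HQ at -112.2° from the x-axis; with |HQ| = 25.3, Q = (-12.03, -27.39). ∠HQF = 50.0° gives QF at 17.80° from the x-axis; with |QF| = 27.8, F = (14.44, -18.90). Then |AF| = |F − A| = 23.78.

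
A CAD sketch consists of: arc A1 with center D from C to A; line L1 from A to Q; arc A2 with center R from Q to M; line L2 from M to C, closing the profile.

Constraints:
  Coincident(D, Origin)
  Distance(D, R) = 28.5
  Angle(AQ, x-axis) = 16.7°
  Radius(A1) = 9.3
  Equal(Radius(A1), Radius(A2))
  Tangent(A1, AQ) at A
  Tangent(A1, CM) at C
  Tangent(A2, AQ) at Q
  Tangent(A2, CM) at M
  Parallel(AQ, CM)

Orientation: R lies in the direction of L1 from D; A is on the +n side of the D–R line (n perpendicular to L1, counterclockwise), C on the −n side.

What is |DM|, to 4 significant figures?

29.98

The slot axis is L1's direction at 16.7°, so u = (cos 16.7°, sin 16.7°) = (0.9578, 0.2874) and n = (−sin 16.7°, cos 16.7°) = (-0.2874, 0.9578). D is at the origin and R lies 28.5 along u from D, so R = 28.5·u = (27.30, 8.190). Tangency of A1 to both parallel lines with radius 9.3 puts A and C at D ± 9.3·n: A = (-2.672, 8.908), C = (2.672, -8.908). Equal radii place Q and M the same way about R: Q = R + 9.3·n = (24.63, 17.10), M = R − 9.3·n = (29.97, -0.7180). Then |DM| = |M − D| = 29.98.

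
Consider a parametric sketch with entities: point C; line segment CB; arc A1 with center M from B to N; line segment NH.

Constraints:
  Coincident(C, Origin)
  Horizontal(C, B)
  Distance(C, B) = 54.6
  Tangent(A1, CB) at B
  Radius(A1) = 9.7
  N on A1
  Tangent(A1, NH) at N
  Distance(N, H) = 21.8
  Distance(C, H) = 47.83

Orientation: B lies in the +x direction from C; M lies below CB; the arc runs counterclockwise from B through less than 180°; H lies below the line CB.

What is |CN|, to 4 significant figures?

45.84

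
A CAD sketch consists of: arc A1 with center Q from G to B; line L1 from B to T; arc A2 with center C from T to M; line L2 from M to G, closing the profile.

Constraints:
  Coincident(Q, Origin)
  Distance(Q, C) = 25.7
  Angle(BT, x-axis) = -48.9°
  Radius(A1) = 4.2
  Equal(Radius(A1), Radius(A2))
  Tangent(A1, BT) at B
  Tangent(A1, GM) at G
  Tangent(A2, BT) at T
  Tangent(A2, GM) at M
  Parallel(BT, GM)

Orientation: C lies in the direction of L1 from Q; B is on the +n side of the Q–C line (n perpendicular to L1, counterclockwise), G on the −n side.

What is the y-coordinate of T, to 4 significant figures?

-16.61

The slot axis is L1's direction at -48.9°, so u = (cos -48.9°, sin -48.9°) = (0.6574, -0.7536) and n = (−sin -48.9°, cos -48.9°) = (0.7536, 0.6574). Q is at the origin and C lies 25.7 along u from Q, so C = 25.7·u = (16.89, -19.37). Tangency of A1 to both parallel lines with radius 4.2 puts B and G at Q ± 4.2·n: B = (3.165, 2.761), G = (-3.165, -2.761). Equal radii place T and M the same way about C: T = C + 4.2·n = (20.06, -16.61), M = C − 4.2·n = (13.73, -22.13). So T.y = -16.61.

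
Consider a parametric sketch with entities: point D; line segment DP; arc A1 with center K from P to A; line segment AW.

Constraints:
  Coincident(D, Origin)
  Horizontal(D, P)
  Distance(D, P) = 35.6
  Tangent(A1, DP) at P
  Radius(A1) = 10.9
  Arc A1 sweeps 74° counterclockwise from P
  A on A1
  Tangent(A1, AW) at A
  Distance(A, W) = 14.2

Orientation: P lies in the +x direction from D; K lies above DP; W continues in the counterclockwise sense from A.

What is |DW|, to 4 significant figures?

54.44

D is at the origin; DP is horizontal with |DP| = 35.6 and P on the +x side, so P = (35.60, 0.000). Since A1 is tangent to DP there, KP ⟂ DP, so K = P + (0, 10.9) = (35.60, 10.90). On A1, P sits at bearing -90° from K; a 74° counterclockwise sweep puts A at bearing -16°, so A = K + 10.9·(cos -16°, sin -16°) = (46.08, 7.896). Since A1 is tangent to AW there, KA ⟂ AW, so AW runs along (−sin -16°, cos -16°); with |AW| = 14.2, W = (49.99, 21.55). Then |DW| = |W − D| = 54.44.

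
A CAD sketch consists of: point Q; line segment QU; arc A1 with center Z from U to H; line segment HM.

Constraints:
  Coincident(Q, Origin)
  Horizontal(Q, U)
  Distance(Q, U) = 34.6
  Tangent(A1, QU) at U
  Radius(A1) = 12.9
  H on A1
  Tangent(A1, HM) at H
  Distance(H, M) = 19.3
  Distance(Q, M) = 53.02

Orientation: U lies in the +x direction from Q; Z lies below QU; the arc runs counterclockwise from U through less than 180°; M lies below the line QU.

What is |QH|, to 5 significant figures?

33.748

Checks: Q.y = 0.00, U.y = 0.00 ✓; |ZH| = 12.90 ✓; ∠(ZH, HM) = 90.00° ✓; |HM| = 19.30 ✓; |QM| = 53.02 ✓.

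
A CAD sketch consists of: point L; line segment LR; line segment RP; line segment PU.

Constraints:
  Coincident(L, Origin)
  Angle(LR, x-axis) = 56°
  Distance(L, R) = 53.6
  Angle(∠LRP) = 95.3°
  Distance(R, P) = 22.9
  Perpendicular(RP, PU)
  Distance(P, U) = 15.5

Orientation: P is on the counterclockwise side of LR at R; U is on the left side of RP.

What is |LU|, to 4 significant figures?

47.01

L is at the origin; LR runs at 56.0° with length 53.6, so R = 53.6·(cos 56.0°, sin 56.0°) = (29.97, 44.44). ∠LRP = 95.3°, so RP runs at 56.0° + (180° − 95.3°) = 140.7° from the x-axis; with |RP| = 22.9, P = R + 22.9·(cos 140.7°, sin 140.7°) = (12.25, 58.94). RP is perpendicular to PU; with |PU| = 15.5 on the left of RP, U = P + 15.5·(-0.6334, -0.7738) = (2.434, 46.95). Then |LU| = |U − L| = 47.01.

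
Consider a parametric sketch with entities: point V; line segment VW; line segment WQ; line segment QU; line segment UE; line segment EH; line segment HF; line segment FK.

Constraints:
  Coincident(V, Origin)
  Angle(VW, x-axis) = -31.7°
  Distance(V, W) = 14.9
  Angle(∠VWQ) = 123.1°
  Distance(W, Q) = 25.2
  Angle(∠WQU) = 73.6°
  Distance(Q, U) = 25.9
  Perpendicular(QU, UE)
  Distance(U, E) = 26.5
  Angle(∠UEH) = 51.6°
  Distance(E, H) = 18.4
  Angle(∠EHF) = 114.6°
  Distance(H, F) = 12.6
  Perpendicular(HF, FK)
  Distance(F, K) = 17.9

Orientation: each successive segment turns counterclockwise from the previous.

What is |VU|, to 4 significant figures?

28.81

V is at the origin; VW runs at -31.7° with length 14.9, so W = (12.68, -7.830). ∠VWQ = 123.1° gives WQ at 25.20° from the x-axis; with |WQ| = 25.2, Q = (35.48, 2.900). ∠WQU = 73.6° gives QU at 131.6° from the x-axis; with |QU| = 25.9, U = (18.28, 22.27). Then |VU| = |U − V| = 28.81.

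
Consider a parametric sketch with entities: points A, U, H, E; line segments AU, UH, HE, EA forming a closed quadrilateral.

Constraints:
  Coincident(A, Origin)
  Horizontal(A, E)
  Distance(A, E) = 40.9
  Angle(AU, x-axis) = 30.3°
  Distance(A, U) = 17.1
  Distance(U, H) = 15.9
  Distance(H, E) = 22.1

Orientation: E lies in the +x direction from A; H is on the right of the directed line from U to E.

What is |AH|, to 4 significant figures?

20.80

Checks: A.y = 0.00, E.y = 0.00 ✓; |UH| = 15.90 ✓; |HE| = 22.10 ✓.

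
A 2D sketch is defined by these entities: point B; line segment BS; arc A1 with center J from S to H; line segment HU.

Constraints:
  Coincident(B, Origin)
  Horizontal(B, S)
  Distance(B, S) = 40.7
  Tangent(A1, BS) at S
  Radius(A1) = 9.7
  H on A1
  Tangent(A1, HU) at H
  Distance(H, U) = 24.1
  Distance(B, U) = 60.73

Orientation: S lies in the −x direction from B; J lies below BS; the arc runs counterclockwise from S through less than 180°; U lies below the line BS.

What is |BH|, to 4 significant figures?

51.32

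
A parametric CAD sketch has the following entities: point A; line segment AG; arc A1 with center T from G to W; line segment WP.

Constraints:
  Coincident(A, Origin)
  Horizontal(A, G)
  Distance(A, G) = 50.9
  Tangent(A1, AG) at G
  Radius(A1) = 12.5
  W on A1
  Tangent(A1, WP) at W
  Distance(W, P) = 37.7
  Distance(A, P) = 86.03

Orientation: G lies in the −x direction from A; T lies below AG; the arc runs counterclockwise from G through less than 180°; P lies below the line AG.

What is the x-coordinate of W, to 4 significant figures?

-62.95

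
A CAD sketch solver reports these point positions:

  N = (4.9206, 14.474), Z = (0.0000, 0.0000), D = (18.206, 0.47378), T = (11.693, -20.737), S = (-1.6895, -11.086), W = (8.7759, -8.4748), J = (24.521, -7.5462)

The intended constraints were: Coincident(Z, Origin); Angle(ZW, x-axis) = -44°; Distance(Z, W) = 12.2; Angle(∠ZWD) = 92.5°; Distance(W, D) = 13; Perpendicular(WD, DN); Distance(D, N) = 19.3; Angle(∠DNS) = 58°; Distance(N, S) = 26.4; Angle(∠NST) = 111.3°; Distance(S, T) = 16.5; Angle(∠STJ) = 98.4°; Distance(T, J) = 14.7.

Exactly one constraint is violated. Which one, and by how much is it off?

Distance(T, J) = 14.7 — off by 3.70.

Z = (0.00, 0.00) ✓; ZW at -44.00° ✓; |ZW| = 12.20 ✓; ∠ZWD = 92.50° ✓; |WD| = 13.00 ✓; ∠(WD, DN) = 90.00° ✓; |DN| = 19.30 ✓; ∠DNS = 58.00° ✓; |NS| = 26.40 ✓; ∠NST = 111.3° ✓; |ST| = 16.50 ✓; ∠STJ = 98.40° ✓; |TJ| = 18.40 ✗.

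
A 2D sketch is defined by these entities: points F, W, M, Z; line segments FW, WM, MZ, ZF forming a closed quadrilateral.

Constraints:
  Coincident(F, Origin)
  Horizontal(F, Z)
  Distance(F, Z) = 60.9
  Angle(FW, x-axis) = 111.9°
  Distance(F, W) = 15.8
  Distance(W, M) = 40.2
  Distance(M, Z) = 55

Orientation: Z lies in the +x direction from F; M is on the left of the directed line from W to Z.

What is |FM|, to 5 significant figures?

47.799

F is at the origin; F and Z share the same y with |FZ| = 60.9 and Z in +x, so Z = (60.9, 0). FW runs at 111.9° with |FW| = 15.8, so W = (-5.8932, 14.660). M is determined by |WM| = 40.2 and |MZ| = 55.0 together: it lies at the intersection of circle(W, 40.2) and circle(Z, 55.0). With |WZ| = 68.383, the foot of the radical line on WZ is 23.890 from W and the perpendicular offset is √(40.2² − 23.890²) = 32.332. Taking the left-of-WZ solution: M = (24.372, 41.118).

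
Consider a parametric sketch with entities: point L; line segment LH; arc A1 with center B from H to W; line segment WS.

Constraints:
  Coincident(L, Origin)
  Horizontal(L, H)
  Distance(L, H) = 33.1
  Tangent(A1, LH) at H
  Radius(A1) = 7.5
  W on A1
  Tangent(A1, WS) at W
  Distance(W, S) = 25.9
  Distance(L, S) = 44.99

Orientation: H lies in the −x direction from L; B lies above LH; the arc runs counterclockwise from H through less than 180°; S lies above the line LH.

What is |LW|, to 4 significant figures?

27.05

L is at the origin; L and H share the same y with |LH| = 33.1 and H on the −x side, so H = (-33.10, 0.000). The tangent condition forces BH to be normal to LH, so B = H + (0, 7.5) = (-33.10, 7.500). Since BW ⟂ WS (tangency), |BS| = √(7.5² + 25.9²) = 26.96 regardless of where W sits on A1. So S lies on both circle(L, 44.99) and circle(B, 26.96); the above-LH intersection is S = (-29.25, 34.19). W is the foot of the tangent from S: W = (-25.67, 8.535).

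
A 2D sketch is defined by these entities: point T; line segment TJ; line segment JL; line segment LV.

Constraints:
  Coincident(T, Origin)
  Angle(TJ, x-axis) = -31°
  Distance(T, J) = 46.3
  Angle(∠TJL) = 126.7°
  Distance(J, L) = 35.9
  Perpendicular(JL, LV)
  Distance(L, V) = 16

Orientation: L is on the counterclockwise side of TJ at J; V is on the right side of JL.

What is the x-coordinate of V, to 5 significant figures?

78.973

T is at the origin; TJ runs at -31.0° with length 46.3, so J = 46.3·(cos -31.0°, sin -31.0°) = (39.687, -23.846). ∠TJL = 126.7°, so JL runs at -31.0° + (180° − 126.7°) = 22.300° from the x-axis; with |JL| = 35.9, L = J + 35.9·(cos 22.300°, sin 22.300°) = (72.902, -10.224). JL ⟂ LV; with |LV| = 16.0 on the right of JL, V = L + 16.0·(0.37946, -0.92521) = (78.973, -25.027). So V.x = 78.973.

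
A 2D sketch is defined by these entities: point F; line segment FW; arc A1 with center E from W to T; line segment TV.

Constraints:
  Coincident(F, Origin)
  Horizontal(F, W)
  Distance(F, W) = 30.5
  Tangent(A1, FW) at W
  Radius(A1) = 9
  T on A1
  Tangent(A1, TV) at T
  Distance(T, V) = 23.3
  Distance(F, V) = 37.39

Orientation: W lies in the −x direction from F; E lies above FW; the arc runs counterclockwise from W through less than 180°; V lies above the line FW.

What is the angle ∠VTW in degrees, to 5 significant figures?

136.95°

F is at the origin; F and W share the same y with |FW| = 30.5 and W on the −x side, so W = (-30.500, 0.0000). The tangent condition forces EW to be normal to FW, so E = W + (0, 9) = (-30.500, 9.0000). Since ET ⟂ TV (tangency), |EV| = √(9.0² + 23.3²) = 24.978 regardless of where T sits on A1. So V lies on both circle(F, 37.39) and circle(E, 24.978); the above-FW intersection is V = (-19.934, 31.633). T is the foot of the tangent from V: T = (-21.521, 8.3871).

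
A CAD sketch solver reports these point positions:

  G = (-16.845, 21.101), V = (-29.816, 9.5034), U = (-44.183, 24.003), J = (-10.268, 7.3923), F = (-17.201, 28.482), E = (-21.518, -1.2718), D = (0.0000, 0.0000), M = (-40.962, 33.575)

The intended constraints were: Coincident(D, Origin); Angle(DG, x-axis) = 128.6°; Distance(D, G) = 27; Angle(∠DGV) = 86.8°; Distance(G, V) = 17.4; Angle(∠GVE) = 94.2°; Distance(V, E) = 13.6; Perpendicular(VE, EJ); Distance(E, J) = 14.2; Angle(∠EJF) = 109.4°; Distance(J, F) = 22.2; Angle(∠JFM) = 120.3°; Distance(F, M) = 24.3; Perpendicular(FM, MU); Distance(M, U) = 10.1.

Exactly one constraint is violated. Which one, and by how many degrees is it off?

Perpendicular(FM, MU) — off by 6.50°.

D = (0.00, 0.00) ✓; DG at 128.6° ✓; |DG| = 27.00 ✓; ∠DGV = 86.80° ✓; |GV| = 17.40 ✓; ∠GVE = 94.20° ✓; |VE| = 13.60 ✓; ∠(VE, EJ) = 90.00° ✓; |EJ| = 14.20 ✓; ∠EJF = 109.4° ✓; |JF| = 22.20 ✓; ∠JFM = 120.3° ✓; |FM| = 24.30 ✓; ∠(FM, MU) = 83.50° ✗; |MU| = 10.10 ✓.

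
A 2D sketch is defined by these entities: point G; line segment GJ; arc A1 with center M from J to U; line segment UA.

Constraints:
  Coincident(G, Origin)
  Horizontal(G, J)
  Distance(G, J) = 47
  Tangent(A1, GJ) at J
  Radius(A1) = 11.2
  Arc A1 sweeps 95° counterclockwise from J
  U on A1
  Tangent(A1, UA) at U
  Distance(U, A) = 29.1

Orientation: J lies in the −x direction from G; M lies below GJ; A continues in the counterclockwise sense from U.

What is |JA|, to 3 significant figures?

42.1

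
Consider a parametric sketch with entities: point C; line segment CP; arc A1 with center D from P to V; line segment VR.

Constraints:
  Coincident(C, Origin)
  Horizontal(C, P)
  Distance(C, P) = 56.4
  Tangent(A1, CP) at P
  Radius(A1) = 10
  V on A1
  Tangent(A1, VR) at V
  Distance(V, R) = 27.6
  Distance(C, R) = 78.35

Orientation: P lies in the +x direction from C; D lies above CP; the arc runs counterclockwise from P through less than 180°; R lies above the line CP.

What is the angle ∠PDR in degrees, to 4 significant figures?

153.6°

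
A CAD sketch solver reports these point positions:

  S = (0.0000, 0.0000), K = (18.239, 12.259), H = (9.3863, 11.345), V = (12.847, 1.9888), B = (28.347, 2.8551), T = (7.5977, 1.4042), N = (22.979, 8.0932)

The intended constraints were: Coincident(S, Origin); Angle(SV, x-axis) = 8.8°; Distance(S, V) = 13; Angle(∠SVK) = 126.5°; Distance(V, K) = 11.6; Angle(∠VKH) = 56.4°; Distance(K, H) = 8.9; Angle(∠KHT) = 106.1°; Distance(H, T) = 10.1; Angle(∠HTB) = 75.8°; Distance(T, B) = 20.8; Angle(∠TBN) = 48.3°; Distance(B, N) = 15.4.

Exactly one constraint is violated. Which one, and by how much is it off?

Distance(B, N) = 15.4 — off by 7.90.

S = (0.00, 0.00) ✓; SV at 8.800° ✓; |SV| = 13.00 ✓; ∠SVK = 126.5° ✓; |VK| = 11.60 ✓; ∠VKH = 56.41° ✓; |KH| = 8.900 ✓; ∠KHT = 106.1° ✓; |HT| = 10.10 ✓; ∠HTB = 75.80° ✓; |TB| = 20.80 ✓; ∠TBN = 48.30° ✓; |BN| = 7.500 ✗.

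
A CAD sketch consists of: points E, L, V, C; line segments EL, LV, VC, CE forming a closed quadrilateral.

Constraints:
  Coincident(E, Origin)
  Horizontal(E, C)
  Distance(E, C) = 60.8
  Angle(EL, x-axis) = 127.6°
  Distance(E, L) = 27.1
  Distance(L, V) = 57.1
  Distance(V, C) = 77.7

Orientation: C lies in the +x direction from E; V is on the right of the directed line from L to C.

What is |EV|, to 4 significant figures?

36.09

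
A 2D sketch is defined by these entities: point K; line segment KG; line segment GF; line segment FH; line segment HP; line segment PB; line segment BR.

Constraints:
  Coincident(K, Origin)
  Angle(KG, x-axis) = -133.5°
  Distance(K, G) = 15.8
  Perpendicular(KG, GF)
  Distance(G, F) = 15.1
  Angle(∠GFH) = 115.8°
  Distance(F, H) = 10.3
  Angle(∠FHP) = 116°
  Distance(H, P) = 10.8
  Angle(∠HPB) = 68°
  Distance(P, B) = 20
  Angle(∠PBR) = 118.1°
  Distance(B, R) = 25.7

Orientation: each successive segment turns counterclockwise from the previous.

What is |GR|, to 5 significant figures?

27.070

∠HPB = 68.0° gives PB at -163.30° from the x-axis; with |PB| = 20.0, B = (-8.4466, -13.208). ∠PBR = 118.1° gives BR at -101.40° from the x-axis; with |BR| = 25.7, R = (-13.526, -38.401). Then |GR| = |R − G| = 27.070.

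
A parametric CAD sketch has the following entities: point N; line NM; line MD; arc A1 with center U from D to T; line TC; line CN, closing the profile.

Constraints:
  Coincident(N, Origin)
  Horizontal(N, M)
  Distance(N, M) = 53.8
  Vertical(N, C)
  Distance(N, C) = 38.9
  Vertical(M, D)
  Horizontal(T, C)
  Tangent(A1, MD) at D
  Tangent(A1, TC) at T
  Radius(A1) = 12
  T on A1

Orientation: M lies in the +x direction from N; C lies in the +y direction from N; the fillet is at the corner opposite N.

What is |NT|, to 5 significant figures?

57.100

The virtual corner opposite N is at (53.800, 38.900). The tangent condition forces UD to be normal to MD and tangency of A1 to TC means the radius UT is perpendicular to TC, with radius 12.0, so the center U sits 12.0 in from both sides at U = (41.800, 26.900). That places the tangent points at D = (53.800, 26.900) on MD and T = (41.800, 38.900) on TC. Then |NT| = |T − N| = 57.100.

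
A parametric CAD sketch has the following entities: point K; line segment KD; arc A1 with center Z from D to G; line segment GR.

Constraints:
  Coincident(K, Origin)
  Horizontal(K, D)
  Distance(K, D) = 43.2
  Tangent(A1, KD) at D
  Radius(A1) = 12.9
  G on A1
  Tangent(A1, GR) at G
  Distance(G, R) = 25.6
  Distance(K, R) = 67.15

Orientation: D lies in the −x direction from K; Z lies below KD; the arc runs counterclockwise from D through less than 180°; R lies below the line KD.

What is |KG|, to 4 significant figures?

57.72

Checks: |ZD| = 12.90 ✓; |ZG| = 12.90 ✓; ∠(ZG, GR) = 90.00° ✓; |GR| = 25.60 ✓; |KR| = 67.15 ✓.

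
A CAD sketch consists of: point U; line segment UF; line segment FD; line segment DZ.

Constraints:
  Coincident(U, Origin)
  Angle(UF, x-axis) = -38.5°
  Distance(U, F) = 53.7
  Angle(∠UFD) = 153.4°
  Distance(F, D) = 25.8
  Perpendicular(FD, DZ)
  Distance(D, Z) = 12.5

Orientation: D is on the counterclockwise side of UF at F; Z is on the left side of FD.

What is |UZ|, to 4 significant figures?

74.71

∠UFD = 153.4°, so FD runs at -38.5° + (180° − 153.4°) = -11.90° from the x-axis; with |FD| = 25.8, D = F + 25.8·(cos -11.90°, sin -11.90°) = (67.27, -38.75). FD ⟂ DZ; with |DZ| = 12.5 on the left of FD, Z = D + 12.5·(0.2062, 0.9785) = (69.85, -26.52). Then |UZ| = |Z − U| = 74.71.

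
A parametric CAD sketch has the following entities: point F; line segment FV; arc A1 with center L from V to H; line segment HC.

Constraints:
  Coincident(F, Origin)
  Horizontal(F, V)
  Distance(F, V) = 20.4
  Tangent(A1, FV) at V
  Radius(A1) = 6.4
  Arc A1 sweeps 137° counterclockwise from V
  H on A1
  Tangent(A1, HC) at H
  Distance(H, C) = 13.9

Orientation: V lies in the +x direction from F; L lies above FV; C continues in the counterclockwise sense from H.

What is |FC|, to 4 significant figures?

25.22

F is at the origin; FV is horizontal with |FV| = 20.4 and V on the +x side, so V = (20.40, 0.000). Tangency of A1 to FV means the radius LV is perpendicular to FV, so L = V + (0, 6.4) = (20.40, 6.400). On A1, V sits at bearing -90° from L; a 137° counterclockwise sweep puts H at bearing 47°, so H = L + 6.4·(cos 47°, sin 47°) = (24.76, 11.08). Since A1 is tangent to HC there, LH ⟂ HC, so HC runs along (−sin 47°, cos 47°); with |HC| = 13.9, C = (14.60, 20.56). Then |FC| = |C − F| = 25.22.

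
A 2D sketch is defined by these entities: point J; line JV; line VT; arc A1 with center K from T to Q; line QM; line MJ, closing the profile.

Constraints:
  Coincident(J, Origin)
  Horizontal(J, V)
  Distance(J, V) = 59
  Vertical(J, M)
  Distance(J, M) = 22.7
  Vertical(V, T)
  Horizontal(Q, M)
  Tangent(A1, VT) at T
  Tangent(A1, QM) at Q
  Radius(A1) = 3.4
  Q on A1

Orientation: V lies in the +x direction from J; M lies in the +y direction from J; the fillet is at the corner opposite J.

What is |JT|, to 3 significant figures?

62.1

The virtual corner opposite J is at (59.0, 22.7). The tangent condition forces KT to be normal to VT and tangency of A1 to QM means the radius KQ is perpendicular to QM, with radius 3.4, so the center K sits 3.4 in from both sides at K = (55.6, 19.3). That places the tangent points at T = (59.0, 19.3) on VT and Q = (55.6, 22.7) on QM. Then |JT| = |T − J| = 62.1.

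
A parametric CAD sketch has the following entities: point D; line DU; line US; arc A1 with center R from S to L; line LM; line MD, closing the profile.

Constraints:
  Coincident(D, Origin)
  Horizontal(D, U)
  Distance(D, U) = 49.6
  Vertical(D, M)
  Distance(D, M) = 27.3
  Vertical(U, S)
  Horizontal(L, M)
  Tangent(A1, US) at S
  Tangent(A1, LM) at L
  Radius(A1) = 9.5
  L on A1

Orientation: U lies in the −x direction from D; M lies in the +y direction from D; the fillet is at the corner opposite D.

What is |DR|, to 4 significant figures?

43.87

D is at the origin; DU is horizontal with |DU| = 49.6 and U on the −x side, so U = (-49.60, 0.000). DM is vertical with |DM| = 27.3 and M on the +y side, so M = (0.000, 27.30). The virtual corner opposite D is at (-49.60, 27.30). Tangency of A1 to US means the radius RS is perpendicular to US and since A1 is tangent to LM there, RL ⟂ LM, with radius 9.5, so the center R sits 9.5 in from both sides at R = (-40.10, 17.80). Then |DR| = |R − D| = 43.87.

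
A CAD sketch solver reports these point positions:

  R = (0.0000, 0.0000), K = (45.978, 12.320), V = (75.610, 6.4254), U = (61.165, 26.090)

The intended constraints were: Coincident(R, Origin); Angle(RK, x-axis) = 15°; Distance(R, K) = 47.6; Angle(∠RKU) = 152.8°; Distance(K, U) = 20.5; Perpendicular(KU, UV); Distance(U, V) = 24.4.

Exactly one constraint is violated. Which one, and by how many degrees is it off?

Perpendicular(KU, UV) — off by 5.90°.

R = (0.00, 0.00) ✓; RK at 15.00° ✓; |RK| = 47.60 ✓; ∠RKU = 152.8° ✓; |KU| = 20.50 ✓; ∠(KU, UV) = 95.90° ✗; |UV| = 24.40 ✓.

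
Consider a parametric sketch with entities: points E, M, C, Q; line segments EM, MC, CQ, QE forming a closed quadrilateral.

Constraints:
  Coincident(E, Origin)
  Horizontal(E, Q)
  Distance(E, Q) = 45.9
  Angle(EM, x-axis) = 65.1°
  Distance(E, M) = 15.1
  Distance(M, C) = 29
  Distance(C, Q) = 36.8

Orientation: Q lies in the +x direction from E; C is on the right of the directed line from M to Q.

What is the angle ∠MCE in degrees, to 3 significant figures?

28.0°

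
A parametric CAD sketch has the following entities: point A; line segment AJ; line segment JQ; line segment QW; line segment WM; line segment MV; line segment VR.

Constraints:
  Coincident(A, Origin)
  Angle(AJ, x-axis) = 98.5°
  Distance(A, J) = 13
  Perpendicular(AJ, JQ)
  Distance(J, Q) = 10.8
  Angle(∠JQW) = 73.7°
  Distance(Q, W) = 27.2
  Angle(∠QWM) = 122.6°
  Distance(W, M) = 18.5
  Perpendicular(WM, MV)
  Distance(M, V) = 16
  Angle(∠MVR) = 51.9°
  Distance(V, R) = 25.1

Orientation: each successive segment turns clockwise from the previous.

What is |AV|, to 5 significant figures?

19.307

A is at the origin; AJ runs at 98.5° with length 13.0, so J = (-1.9215, 12.857). AJ ⟂ JQ, so JQ runs at 8.5000°; with |JQ| = 10.8, Q = (8.7598, 14.454). ∠JQW = 73.7° gives QW at -97.800° from the x-axis; with |QW| = 27.2, W = (5.0684, -12.495). ∠QWM = 122.6° gives WM at -155.20° from the x-axis; with |WM| = 18.5, M = (-11.725, -20.255). WM is perpendicular to MV, so MV runs at 114.80°; with |MV| = 16.0, V = (-18.437, -5.7302). Then |AV| = |V − A| = 19.307.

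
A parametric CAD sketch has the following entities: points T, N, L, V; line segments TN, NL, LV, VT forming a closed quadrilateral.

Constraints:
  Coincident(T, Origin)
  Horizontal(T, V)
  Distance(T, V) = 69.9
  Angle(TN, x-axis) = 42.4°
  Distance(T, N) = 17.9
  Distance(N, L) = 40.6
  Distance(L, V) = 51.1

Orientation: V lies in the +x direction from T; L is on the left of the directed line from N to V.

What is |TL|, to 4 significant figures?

58.45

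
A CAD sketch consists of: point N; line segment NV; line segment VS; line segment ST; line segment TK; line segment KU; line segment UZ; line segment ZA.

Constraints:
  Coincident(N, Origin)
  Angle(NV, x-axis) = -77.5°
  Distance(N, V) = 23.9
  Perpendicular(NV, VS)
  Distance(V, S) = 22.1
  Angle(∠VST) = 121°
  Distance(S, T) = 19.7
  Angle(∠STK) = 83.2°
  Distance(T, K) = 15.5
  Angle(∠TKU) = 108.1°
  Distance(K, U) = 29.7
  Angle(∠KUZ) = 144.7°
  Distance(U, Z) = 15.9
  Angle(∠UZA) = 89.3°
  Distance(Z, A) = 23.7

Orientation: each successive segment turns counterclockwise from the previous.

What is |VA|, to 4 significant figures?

26.12

N is at the origin; NV runs at -77.5° with length 23.9, so V = (5.173, -23.33). NV ⟂ VS, so VS runs at 12.50°; with |VS| = 22.1, S = (26.75, -18.55). ∠VST = 121.0° gives ST at 71.50° from the x-axis; with |ST| = 19.7, T = (33.00, 0.1318). ∠STK = 83.2° gives TK at 168.3° from the x-axis; with |TK| = 15.5, K = (17.82, 3.275). ∠TKU = 108.1° gives KU at -119.8° from the x-axis; with |KU| = 29.7, U = (3.062, -22.50). ∠KUZ = 144.7° gives UZ at -84.50° from the x-axis; with |UZ| = 15.9, Z = (4.586, -38.32). ∠UZA = 89.3° gives ZA at 6.200° from the x-axis; with |ZA| = 23.7, A = (28.15, -35.76). Then |VA| = |A − V| = 26.12.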